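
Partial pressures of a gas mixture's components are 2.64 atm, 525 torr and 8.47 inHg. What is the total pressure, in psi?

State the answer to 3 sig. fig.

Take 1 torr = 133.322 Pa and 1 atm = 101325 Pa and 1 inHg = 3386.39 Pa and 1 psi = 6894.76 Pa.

53.1 psi

2.64 atm × 101325 → 267498 Pa
525 torr × 133.322 → 69994 Pa
8.47 inHg × 3386.39 → 28682.7 Pa
Total: 267498 + 69994 + 28682.7 = 366175 Pa
In psi: 366175 / 6894.76 = 53.1092 psi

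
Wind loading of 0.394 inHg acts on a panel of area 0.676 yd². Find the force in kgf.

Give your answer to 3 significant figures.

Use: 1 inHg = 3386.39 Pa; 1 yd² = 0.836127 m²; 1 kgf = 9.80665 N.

76.9 kgf

0.394 inHg × 3386.39 = 1334.24 Pa
0.676 yd² × 0.836127 = 0.565222 m²
F = P × A = 1334.24 Pa × 0.565222 m² = 754.142 N
754.142 N ÷ (9.80665 N/kgf) = 76.9011 kgf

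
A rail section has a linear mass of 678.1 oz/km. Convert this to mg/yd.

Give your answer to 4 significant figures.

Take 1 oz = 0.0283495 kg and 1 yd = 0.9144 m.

1.758×10⁴ mg/yd

678.1 oz/km × 0.0283495 kg/oz ÷ 1000 m/km = 0.0192238 kg/m
0.0192238 kg/m ÷ 10⁻⁶ kg/mg × 0.9144 m/yd = 17578.2 mg/yd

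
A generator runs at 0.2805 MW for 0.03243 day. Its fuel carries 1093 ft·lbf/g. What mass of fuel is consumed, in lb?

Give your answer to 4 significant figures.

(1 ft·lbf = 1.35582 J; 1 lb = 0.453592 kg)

1169 lb

0.2805 MW → 280500 W
0.03243 day → 2801.95 s
E = P × t = 280500 × 2801.95 = 7.85947×10⁸ J
1093 ft·lbf/g → 1.48191×10⁶ J/kg
m = E / e_s = 7.85947×10⁸ / 1.48191×10⁶ = 530.361 kg
In lb: 530.361 / 0.453592 = 1169.25 lb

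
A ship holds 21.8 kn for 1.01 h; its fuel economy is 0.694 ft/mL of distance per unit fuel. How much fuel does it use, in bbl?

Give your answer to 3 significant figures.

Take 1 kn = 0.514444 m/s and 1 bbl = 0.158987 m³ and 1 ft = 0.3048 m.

21.8 kn → 11.2149 m/s
1.01 h → 3636 s
d = v × t = 11.2149 × 3636 = 40777.4 m
0.694 ft/mL → 211531 m/m³
V = d / (distance per unit fuel) = 40777.4 / 211531 = 0.192773 m³
In bbl: 0.192773 / 0.158987 = 1.21251 bbl

1.21 bbl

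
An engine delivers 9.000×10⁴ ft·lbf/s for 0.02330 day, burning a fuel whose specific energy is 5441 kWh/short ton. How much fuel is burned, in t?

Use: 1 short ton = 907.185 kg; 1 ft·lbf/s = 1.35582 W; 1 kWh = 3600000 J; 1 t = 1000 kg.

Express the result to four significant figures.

0.01138 t

9.000×10⁴ ft·lbf/s → 122024 W
0.02330 day → 2013.12 s
E = P × t = 122024 × 2013.12 = 2.45649×10⁸ J
5441 kWh/short ton → 2.15916×10⁷ J/kg
m = E / e_s = 2.45649×10⁸ / 2.15916×10⁷ = 11.3771 kg
In t: 11.3771 / 1000 = 0.0113771 t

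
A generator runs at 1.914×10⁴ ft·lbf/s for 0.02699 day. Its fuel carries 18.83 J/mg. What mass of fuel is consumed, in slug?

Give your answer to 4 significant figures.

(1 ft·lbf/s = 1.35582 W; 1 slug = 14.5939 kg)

1.914×10⁴ ft·lbf/s → 25950.4 W
0.02699 day → 2331.94 s
E = P × t = 25950.4 × 2331.94 = 6.05148×10⁷ J
18.83 J/mg → 1.883×10⁷ J/kg
m = E / e_s = 6.05148×10⁷ / 1.883×10⁷ = 3.21374 kg
In slug: 3.21374 / 14.5939 = 0.220211 slug

0.2202 slug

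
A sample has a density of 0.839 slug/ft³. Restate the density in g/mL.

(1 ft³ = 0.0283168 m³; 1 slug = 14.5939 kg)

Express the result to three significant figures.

0.432 g/mL

0.839 slug/ft³ × 14.5939 kg/slug ÷ 0.0283168 m³/ft³ = 432.403 kg/m³
432.403 kg/m³ ÷ 0.001 kg/g × 10⁻⁶ m³/mL = 0.432403 g/mL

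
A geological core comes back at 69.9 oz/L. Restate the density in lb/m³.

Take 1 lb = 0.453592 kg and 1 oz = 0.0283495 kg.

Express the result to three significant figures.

4370 lb/m³

69.9 oz/L × 0.0283495 kg/oz ÷ 0.001 m³/L = 1981.63 kg/m³
1981.63 kg/m³ ÷ 0.453592 kg/lb = 4368.75 lb/m³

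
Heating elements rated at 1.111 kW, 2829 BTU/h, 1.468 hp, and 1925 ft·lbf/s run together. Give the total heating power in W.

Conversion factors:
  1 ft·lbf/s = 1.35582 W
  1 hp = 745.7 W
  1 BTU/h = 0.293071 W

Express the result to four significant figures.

5645 W

1.111 kW × 1000 → 1111 W
2829 BTU/h × 0.293071 → 829.098 W
1.468 hp × 745.7 → 1094.69 W
1925 ft·lbf/s × 1.35582 → 2609.95 W
Total: 1111 + 829.098 + 1094.69 + 2609.95 = 5644.74 W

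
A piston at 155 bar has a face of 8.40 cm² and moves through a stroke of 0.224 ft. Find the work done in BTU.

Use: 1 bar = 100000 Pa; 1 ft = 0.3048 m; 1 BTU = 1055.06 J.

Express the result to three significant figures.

155 bar → 1.55×10⁷ Pa
8.40 cm² → 8.4×10⁻⁴ m²
F = P × A = 1.55×10⁷ × 8.4×10⁻⁴ = 13020 N
0.224 ft → 0.0682752 m
W = F × d = 13020 × 0.0682752 = 888.943 J
In BTU: 888.943 / 1055.06 = 0.842552 BTU

0.843 BTU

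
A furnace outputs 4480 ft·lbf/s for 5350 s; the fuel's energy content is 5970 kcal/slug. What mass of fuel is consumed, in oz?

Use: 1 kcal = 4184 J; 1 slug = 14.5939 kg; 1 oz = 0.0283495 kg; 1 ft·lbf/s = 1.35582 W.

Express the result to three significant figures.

670 oz

4480 ft·lbf/s → 6074.07 W
E = P × t = 6074.07 × 5350 = 3.24963×10⁷ J
5970 kcal/slug → 1.71157×10⁶ J/kg
m = E / e_s = 3.24963×10⁷ / 1.71157×10⁶ = 18.9863 kg
In oz: 18.9863 / 0.0283495 = 669.723 oz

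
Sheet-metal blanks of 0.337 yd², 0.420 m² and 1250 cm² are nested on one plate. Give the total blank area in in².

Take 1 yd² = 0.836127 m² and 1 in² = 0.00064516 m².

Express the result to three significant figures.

1280 in²

0.337 yd² × 0.836127 → 0.281775 m²
0.420 m² (already m²)
1250 cm² × 0.0001 → 0.125 m²
Total: 0.281775 + 0.42 + 0.125 = 0.826775 m²
In in²: 0.826775 / 0.00064516 = 1281.5 in²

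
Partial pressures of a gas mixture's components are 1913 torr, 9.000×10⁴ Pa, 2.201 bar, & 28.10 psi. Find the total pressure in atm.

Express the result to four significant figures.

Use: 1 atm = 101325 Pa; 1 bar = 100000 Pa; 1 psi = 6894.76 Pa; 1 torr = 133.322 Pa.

1913 torr × 133.322 → 255045 Pa
9.000×10⁴ Pa (already Pa)
2.201 bar × 100000 → 220100 Pa
28.10 psi × 6894.76 → 193743 Pa
Sum: 255045 + 90000 + 220100 + 193743 = 758888 Pa
In atm: 758888 / 101325 = 7.48964 atm

7.490 atm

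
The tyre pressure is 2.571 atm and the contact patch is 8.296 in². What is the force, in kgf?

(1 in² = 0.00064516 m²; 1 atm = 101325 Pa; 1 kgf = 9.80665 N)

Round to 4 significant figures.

2.571 atm × 101325 = 260507 Pa
8.296 in² × 0.00064516 = 0.00535225 m²
F = P × A = 260507 Pa × 0.00535225 m² = 1394.3 N
1394.3 N ÷ (9.80665 N/kgf) = 142.179 kgf

142.2 kgf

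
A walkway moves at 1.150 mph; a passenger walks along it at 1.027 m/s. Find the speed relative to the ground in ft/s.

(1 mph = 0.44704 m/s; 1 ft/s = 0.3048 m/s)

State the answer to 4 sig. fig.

1.150 mph × 0.44704 → 0.514096 m/s
1.027 m/s (already m/s)
Total: 0.514096 + 1.027 = 1.5411 m/s
In ft/s: 1.5411 / 0.3048 = 5.0561 ft/s

5.056 ft/s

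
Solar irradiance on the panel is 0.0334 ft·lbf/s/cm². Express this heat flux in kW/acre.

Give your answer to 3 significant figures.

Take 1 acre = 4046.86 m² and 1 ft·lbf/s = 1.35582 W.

1830 kW/acre

0.0334 ft·lbf/s/cm² × 1.35582 W/ft·lbf/s ÷ 0.0001 m²/cm² = 452.844 W/m²
452.844 W/m² ÷ 1000 W/kW × 4046.86 m²/acre = 1832.6 kW/acre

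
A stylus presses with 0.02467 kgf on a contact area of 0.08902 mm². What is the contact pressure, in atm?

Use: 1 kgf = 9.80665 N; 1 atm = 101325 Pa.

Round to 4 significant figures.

26.82 atm

0.02467 kgf × 9.80665 = 0.24193 N
0.08902 mm² × 10⁻⁶ = 8.902×10⁻⁸ m²
P = F / A = 0.24193 N / 8.902×10⁻⁸ m² = 2.7177×10⁶ Pa
2.7177×10⁶ Pa ÷ (101325 Pa/atm) = 26.8216 atm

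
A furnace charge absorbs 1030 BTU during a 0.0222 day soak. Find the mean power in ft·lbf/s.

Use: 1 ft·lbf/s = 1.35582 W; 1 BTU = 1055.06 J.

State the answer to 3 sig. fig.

418 ft·lbf/s

1030 BTU × 1055.06 → 1.08671×10⁶ J
0.0222 day × 86400 → 1918.08 s
P = E / t = 1.08671×10⁶ J / 1918.08 s = 566.561 W
566.561 W ÷ (1.35582 W/ft·lbf/s) = 417.873 ft·lbf/s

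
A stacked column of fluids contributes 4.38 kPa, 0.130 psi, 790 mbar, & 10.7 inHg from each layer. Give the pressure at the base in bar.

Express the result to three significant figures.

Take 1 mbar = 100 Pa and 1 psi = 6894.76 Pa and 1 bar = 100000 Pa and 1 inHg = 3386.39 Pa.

1.21 bar

4.38 kPa × 1000 → 4380 Pa
0.130 psi × 6894.76 → 896.319 Pa
790 mbar × 100 → 79000 Pa
10.7 inHg × 3386.39 → 36234.4 Pa
Sum: 4380 + 896.319 + 79000 + 36234.4 = 120511 Pa
In bar: 120511 / 100000 = 1.20511 bar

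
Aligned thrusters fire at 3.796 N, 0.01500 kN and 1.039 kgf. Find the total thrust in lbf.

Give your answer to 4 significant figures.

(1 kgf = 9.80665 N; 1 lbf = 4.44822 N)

6.516 lbf

3.796 N (already N)
0.01500 kN × 1000 = 15 N
1.039 kgf × 9.80665 = 10.1891 N
Total: 3.796 + 15 + 10.1891 = 28.9851 N
In lbf: 28.9851 / 4.44822 = 6.51611 lbf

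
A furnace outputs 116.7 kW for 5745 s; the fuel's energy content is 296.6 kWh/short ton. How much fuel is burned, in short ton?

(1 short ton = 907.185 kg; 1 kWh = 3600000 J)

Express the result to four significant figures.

0.6279 short ton

116.7 kW → 116700 W
E = P × t = 116700 × 5745 = 6.70442×10⁸ J
296.6 kWh/short ton → 1.177×10⁶ J/kg
m = E / e_s = 6.70442×10⁸ / 1.177×10⁶ = 569.619 kg
In short ton: 569.619 / 907.185 = 0.627897 short ton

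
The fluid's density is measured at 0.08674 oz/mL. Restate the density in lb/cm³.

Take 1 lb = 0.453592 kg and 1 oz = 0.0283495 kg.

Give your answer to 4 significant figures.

0.08674 oz/mL × 0.0283495 kg/oz ÷ 10⁻⁶ m³/mL = 2459.04 kg/m³
2459.04 kg/m³ ÷ 0.453592 kg/lb × 10⁻⁶ m³/cm³ = 0.00542126 lb/cm³

0.005421 lb/cm³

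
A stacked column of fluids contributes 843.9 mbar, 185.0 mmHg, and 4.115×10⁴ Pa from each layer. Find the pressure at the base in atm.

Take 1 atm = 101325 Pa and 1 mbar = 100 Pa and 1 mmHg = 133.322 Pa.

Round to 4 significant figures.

843.9 mbar × 100 → 84390 Pa
185.0 mmHg × 133.322 → 24664.6 Pa
4.115×10⁴ Pa (already Pa)
Combined: 84390 + 24664.6 + 41150 = 150205 Pa
In atm: 150205 / 101325 = 1.48241 atm

1.482 atm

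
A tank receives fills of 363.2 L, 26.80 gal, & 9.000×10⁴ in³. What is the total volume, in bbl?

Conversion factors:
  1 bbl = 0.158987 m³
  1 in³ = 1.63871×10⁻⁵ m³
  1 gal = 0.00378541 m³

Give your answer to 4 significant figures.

12.20 bbl

363.2 L × 0.001 → 0.3632 m³
26.80 gal × 0.00378541 → 0.101449 m³
9.000×10⁴ in³ × 1.63871×10⁻⁵ → 1.47484 m³
Total: 0.3632 + 0.101449 + 1.47484 = 1.93949 m³
In bbl: 1.93949 / 0.158987 = 12.199 bbl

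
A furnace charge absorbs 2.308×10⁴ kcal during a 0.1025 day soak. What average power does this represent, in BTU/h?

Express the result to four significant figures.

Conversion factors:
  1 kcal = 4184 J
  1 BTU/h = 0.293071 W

2.308×10⁴ kcal × 4184 = 9.65667×10⁷ J
0.1025 day × 86400 = 8856 s
P = E / t = 9.65667×10⁷ J / 8856 s = 10904.1 W
10904.1 W ÷ (0.293071 W/BTU/h) = 37206.3 BTU/h

3.721×10⁴ BTU/h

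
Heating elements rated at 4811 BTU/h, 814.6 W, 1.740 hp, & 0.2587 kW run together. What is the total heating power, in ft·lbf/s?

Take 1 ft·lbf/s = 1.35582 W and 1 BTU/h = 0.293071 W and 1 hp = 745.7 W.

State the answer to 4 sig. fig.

4811 BTU/h × 0.293071 = 1409.96 W
814.6 W (already W)
1.740 hp × 745.7 = 1297.52 W
0.2587 kW × 1000 = 258.7 W
Total: 1409.96 + 814.6 + 1297.52 + 258.7 = 3780.78 W
In ft·lbf/s: 3780.78 / 1.35582 = 2788.56 ft·lbf/s

2789 ft·lbf/s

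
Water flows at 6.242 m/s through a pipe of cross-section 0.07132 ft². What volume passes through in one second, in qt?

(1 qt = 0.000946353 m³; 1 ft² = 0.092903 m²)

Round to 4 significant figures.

0.07132 ft² × 0.092903 = 0.00662584 m²
V = v × A × t = 6.242 m/s × 0.00662584 m² × 1 s = 0.0413585 m³
0.0413585 m³ ÷ (0.000946353 m³/qt) = 43.703 qt

43.70 qt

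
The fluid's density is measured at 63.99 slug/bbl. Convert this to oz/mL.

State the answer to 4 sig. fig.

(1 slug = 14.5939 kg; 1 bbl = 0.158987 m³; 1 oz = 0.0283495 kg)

63.99 slug/bbl × 14.5939 kg/slug ÷ 0.158987 m³/bbl = 5873.84 kg/m³
5873.84 kg/m³ ÷ 0.0283495 kg/oz × 10⁻⁶ m³/mL = 0.207194 oz/mL

0.2072 oz/mL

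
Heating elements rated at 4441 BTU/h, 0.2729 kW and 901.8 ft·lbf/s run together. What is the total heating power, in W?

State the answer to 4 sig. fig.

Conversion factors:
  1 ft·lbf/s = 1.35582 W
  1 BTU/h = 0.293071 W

2797 W

4441 BTU/h × 0.293071 → 1301.53 W
0.2729 kW × 1000 → 272.9 W
901.8 ft·lbf/s × 1.35582 → 1222.68 W
Sum: 1301.53 + 272.9 + 1222.68 = 2797.11 W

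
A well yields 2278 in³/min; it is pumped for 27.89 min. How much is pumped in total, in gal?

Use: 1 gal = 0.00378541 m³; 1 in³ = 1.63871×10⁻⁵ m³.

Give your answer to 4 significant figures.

275.0 gal

2278 in³/min → 6.22164×10⁻⁴ m³/s
27.89 min → 1673.4 s
V = Q × t = 6.22164×10⁻⁴ × 1673.4 = 1.04113 m³
In gal: 1.04113 / 0.00378541 = 275.038 gal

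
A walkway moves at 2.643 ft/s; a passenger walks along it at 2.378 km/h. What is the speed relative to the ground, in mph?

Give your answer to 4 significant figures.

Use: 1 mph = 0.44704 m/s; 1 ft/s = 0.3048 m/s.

2.643 ft/s × 0.3048 → 0.805586 m/s
2.378 km/h × (1/3.6) → 0.660556 m/s
Sum: 0.805586 + 0.660556 = 1.46614 m/s
In mph: 1.46614 / 0.44704 = 3.27966 mph

3.280 mph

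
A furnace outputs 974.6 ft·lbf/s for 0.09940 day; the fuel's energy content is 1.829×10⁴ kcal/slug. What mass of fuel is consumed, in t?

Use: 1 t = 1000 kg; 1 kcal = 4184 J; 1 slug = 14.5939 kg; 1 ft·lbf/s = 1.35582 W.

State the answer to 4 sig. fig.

0.002164 t

974.6 ft·lbf/s → 1321.38 W
0.09940 day → 8588.16 s
E = P × t = 1321.38 × 8588.16 = 1.13482×10⁷ J
1.829×10⁴ kcal/slug → 5.24365×10⁶ J/kg
m = E / e_s = 1.13482×10⁷ / 5.24365×10⁶ = 2.16418 kg
In t: 2.16418 / 1000 = 0.00216418 t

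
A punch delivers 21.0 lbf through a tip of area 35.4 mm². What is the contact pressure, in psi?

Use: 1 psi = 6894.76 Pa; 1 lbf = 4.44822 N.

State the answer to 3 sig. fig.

21.0 lbf × 4.44822 = 93.4126 N
35.4 mm² × 10⁻⁶ = 3.54×10⁻⁵ m²
P = F / A = 93.4126 N / 3.54×10⁻⁵ m² = 2.63877×10⁶ Pa
2.63877×10⁶ Pa ÷ (6894.76 Pa/psi) = 382.721 psi

383 psi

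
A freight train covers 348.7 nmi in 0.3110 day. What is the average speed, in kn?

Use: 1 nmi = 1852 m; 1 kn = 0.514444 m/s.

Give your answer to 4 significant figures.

46.72 kn

348.7 nmi × 1852 → 645792 m
0.3110 day × 86400 → 26870.4 s
v = d / t = 645792 m / 26870.4 s = 24.0336 m/s
24.0336 m/s ÷ (0.514444 m/s/kn) = 46.7176 kn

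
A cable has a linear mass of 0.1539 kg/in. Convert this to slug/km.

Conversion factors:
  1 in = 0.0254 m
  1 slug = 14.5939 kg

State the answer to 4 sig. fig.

0.1539 kg/in ÷ 0.0254 m/in = 6.05906 kg/m
6.05906 kg/m ÷ 14.5939 kg/slug × 1000 m/km = 415.178 slug/km

415.2 slug/km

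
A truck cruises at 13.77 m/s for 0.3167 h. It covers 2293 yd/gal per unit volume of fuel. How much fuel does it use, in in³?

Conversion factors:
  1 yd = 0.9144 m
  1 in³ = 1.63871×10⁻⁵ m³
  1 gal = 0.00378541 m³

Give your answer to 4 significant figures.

0.3167 h → 1140.12 s
d = v × t = 13.77 × 1140.12 = 15699.5 m
2293 yd/gal → 553895 m/m³
V = d / (distance per unit fuel) = 15699.5 / 553895 = 0.0283438 m³
In in³: 0.0283438 / 1.63871×10⁻⁵ = 1729.64 in³

1730 in³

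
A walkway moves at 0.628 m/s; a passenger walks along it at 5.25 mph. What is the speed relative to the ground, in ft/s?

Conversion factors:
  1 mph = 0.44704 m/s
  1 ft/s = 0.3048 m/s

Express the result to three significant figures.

9.76 ft/s

0.628 m/s (already m/s)
5.25 mph × 0.44704 = 2.34696 m/s
Combined: 0.628 + 2.34696 = 2.97496 m/s
In ft/s: 2.97496 / 0.3048 = 9.76037 ft/s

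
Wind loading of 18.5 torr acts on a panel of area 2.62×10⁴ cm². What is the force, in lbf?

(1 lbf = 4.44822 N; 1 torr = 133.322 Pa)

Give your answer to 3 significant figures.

18.5 torr × 133.322 → 2466.46 Pa
2.62×10⁴ cm² × 0.0001 → 2.62 m²
F = P × A = 2466.46 Pa × 2.62 m² = 6462.13 N
6462.13 N ÷ (4.44822 N/lbf) = 1452.75 lbf

1450 lbf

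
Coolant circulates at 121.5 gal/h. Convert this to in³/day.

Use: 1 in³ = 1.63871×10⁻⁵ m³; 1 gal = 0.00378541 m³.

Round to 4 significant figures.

121.5 gal/h × 0.00378541 m³/gal ÷ 3600 s/h = 1.27758×10⁻⁴ m³/s
1.27758×10⁻⁴ m³/s ÷ 1.63871×10⁻⁵ m³/in³ × 86400 s/day = 673596 in³/day

6.736×10⁵ in³/day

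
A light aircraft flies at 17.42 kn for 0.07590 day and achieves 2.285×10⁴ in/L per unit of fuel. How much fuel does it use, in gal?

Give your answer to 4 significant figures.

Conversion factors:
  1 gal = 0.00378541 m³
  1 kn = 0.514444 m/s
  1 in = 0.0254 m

26.75 gal

17.42 kn → 8.96161 m/s
0.07590 day → 6557.76 s
d = v × t = 8.96161 × 6557.76 = 58768.1 m
2.285×10⁴ in/L → 580390 m/m³
V = d / (distance per unit fuel) = 58768.1 / 580390 = 0.101256 m³
In gal: 0.101256 / 0.00378541 = 26.749 gal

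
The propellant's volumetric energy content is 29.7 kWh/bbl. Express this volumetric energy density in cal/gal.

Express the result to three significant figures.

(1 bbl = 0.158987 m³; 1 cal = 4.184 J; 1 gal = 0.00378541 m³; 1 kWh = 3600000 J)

29.7 kWh/bbl × 3600000 J/kWh ÷ 0.158987 m³/bbl = 6.72508×10⁸ J/m³
6.72508×10⁸ J/m³ ÷ 4.184 J/cal × 0.00378541 m³/gal = 608441 cal/gal

6.08×10⁵ cal/gal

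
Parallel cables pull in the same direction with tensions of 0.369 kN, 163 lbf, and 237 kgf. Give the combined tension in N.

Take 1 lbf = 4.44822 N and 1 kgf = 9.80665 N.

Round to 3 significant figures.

3420 N

0.369 kN × 1000 = 369 N
163 lbf × 4.44822 = 725.06 N
237 kgf × 9.80665 = 2324.18 N
Total: 369 + 725.06 + 2324.18 = 3418.24 N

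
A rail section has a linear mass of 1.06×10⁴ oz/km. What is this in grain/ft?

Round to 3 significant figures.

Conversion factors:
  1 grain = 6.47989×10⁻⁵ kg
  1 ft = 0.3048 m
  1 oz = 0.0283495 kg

1410 grain/ft

1.06×10⁴ oz/km × 0.0283495 kg/oz ÷ 1000 m/km = 0.300505 kg/m
0.300505 kg/m ÷ 6.47989×10⁻⁵ kg/grain × 0.3048 m/ft = 1413.51 grain/ft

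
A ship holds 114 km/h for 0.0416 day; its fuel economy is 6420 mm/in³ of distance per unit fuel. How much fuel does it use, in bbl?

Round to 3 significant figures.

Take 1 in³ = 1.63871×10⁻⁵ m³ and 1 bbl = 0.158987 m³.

1.83 bbl

114 km/h → 31.6667 m/s
0.0416 day → 3594.24 s
d = v × t = 31.6667 × 3594.24 = 113818 m
6420 mm/in³ → 391772 m/m³
V = d / (distance per unit fuel) = 113818 / 391772 = 0.290521 m³
In bbl: 0.290521 / 0.158987 = 1.82733 bbl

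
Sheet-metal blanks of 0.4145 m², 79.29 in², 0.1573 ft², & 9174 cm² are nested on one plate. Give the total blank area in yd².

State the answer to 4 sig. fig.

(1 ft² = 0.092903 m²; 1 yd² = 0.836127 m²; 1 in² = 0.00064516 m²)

0.4145 m² (already m²)
79.29 in² × 0.00064516 → 0.0511547 m²
0.1573 ft² × 0.092903 → 0.0146136 m²
9174 cm² × 0.0001 → 0.9174 m²
Sum: 0.4145 + 0.0511547 + 0.0146136 + 0.9174 = 1.39767 m²
In yd²: 1.39767 / 0.836127 = 1.6716 yd²

1.672 yd²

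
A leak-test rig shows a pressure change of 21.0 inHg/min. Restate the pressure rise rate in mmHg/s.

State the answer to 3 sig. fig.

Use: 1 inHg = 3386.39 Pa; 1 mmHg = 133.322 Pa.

8.89 mmHg/s

21.0 inHg/min × 3386.39 Pa/inHg ÷ 60 s/min = 1185.24 Pa/s
1185.24 Pa/s ÷ 133.322 Pa/mmHg = 8.89006 mmHg/s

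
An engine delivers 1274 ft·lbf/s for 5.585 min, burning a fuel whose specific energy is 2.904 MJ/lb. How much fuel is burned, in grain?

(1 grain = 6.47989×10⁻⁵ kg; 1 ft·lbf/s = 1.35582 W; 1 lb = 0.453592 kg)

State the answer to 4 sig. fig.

1274 ft·lbf/s → 1727.31 W
5.585 min → 335.1 s
E = P × t = 1727.31 × 335.1 = 578822 J
2.904 MJ/lb → 6.40223×10⁶ J/kg
m = E / e_s = 578822 / 6.40223×10⁶ = 0.0904094 kg
In grain: 0.0904094 / 6.47989×10⁻⁵ = 1395.23 grain

1395 grain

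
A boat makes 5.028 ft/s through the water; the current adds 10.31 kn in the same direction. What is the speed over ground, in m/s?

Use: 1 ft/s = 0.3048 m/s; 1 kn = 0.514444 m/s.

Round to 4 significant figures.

5.028 ft/s × 0.3048 = 1.53253 m/s
10.31 kn × 0.514444 = 5.30392 m/s
Combined: 1.53253 + 5.30392 = 6.83645 m/s

6.836 m/s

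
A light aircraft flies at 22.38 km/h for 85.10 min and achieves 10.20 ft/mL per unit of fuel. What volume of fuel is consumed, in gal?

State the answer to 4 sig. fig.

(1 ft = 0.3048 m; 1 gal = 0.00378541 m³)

2.697 gal

22.38 km/h → 6.21667 m/s
85.10 min → 5106 s
d = v × t = 6.21667 × 5106 = 31742.3 m
10.20 ft/mL → 3.10896×10⁶ m/m³
V = d / (distance per unit fuel) = 31742.3 / 3.10896×10⁶ = 0.0102099 m³
In gal: 0.0102099 / 0.00378541 = 2.69717 gal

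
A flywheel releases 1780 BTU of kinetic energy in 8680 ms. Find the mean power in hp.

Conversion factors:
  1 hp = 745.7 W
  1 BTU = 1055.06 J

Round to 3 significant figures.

290 hp

1780 BTU × 1055.06 → 1.87801×10⁶ J
8680 ms × 0.001 → 8.68 s
P = E / t = 1.87801×10⁶ J / 8.68 s = 216361 W
216361 W ÷ (745.7 W/hp) = 290.145 hp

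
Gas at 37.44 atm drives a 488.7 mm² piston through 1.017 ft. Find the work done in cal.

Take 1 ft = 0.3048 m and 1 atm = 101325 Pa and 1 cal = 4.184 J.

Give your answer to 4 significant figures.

37.44 atm → 3.79361×10⁶ Pa
488.7 mm² → 4.887×10⁻⁴ m²
F = P × A = 3.79361×10⁶ × 4.887×10⁻⁴ = 1853.94 N
1.017 ft → 0.309982 m
W = F × d = 1853.94 × 0.309982 = 574.688 J
In cal: 574.688 / 4.184 = 137.354 cal

137.4 cal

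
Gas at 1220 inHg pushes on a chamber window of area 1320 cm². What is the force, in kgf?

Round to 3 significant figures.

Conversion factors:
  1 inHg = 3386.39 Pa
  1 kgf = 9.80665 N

1220 inHg × 3386.39 = 4.1314×10⁶ Pa
1320 cm² × 0.0001 = 0.132 m²
F = P × A = 4.1314×10⁶ Pa × 0.132 m² = 545345 N
545345 N ÷ (9.80665 N/kgf) = 55609.7 kgf

5.56×10⁴ kgf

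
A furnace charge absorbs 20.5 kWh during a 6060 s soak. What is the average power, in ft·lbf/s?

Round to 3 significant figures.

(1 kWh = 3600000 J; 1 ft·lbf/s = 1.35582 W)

8980 ft·lbf/s

20.5 kWh × 3600000 = 7.38×10⁷ J
P = E / t = 7.38×10⁷ J / 6060 s = 12178.2 W
12178.2 W ÷ (1.35582 W/ft·lbf/s) = 8982.17 ft·lbf/s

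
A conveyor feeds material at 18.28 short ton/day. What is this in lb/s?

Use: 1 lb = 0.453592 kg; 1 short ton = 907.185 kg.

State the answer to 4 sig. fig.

0.4231 lb/s

18.28 short ton/day × 907.185 kg/short ton ÷ 86400 s/day = 0.191937 kg/s
0.191937 kg/s ÷ 0.453592 kg/lb = 0.423149 lb/s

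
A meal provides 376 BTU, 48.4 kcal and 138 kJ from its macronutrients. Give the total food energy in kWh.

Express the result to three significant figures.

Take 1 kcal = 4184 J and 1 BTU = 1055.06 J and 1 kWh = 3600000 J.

376 BTU × 1055.06 → 396703 J
48.4 kcal × 4184 → 202506 J
138 kJ × 1000 → 138000 J
Combined: 396703 + 202506 + 138000 = 737209 J
In kWh: 737209 / 3600000 = 0.20478 kWh

0.205 kWh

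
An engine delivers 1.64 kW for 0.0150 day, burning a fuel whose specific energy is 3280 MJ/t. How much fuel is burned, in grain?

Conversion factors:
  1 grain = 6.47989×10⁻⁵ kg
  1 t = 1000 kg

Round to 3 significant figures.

1.64 kW → 1640 W
0.0150 day → 1296 s
E = P × t = 1640 × 1296 = 2.12544×10⁶ J
3280 MJ/t → 3.28×10⁶ J/kg
m = E / e_s = 2.12544×10⁶ / 3.28×10⁶ = 0.648 kg
In grain: 0.648 / 6.47989×10⁻⁵ = 10000.2 grain

1.00×10⁴ grain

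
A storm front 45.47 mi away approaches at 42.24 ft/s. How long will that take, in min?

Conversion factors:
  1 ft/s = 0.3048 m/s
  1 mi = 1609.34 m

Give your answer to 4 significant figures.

45.47 mi × 1609.34 = 73176.7 m
42.24 ft/s × 0.3048 = 12.8748 m/s
t = d / v = 73176.7 m / 12.8748 m/s = 5683.72 s
5683.72 s ÷ (60 s/min) = 94.7287 min

94.73 min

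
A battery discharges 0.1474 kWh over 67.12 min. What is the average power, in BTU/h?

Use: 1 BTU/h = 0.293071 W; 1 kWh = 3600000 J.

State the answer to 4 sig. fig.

0.1474 kWh × 3600000 = 530640 J
67.12 min × 60 = 4027.2 s
P = E / t = 530640 J / 4027.2 s = 131.764 W
131.764 W ÷ (0.293071 W/BTU/h) = 449.598 BTU/h

449.6 BTU/h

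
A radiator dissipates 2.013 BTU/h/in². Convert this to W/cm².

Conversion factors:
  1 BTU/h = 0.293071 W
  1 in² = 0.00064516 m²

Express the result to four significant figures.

2.013 BTU/h/in² × 0.293071 W/BTU/h ÷ 0.00064516 m²/in² = 914.427 W/m²
914.427 W/m² × 0.0001 m²/cm² = 0.0914427 W/cm²

0.09144 W/cm²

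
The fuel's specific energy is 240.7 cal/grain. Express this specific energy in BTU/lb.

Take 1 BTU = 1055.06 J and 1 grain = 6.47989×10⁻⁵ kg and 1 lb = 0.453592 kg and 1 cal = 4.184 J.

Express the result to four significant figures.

240.7 cal/grain × 4.184 J/cal ÷ 6.47989×10⁻⁵ kg/grain = 1.55418×10⁷ J/kg
1.55418×10⁷ J/kg ÷ 1055.06 J/BTU × 0.453592 kg/lb = 6681.74 BTU/lb

6682 BTU/lb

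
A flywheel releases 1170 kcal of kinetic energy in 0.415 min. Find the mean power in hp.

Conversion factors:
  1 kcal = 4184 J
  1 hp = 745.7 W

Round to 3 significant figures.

264 hp

1170 kcal × 4184 → 4.89528×10⁶ J
0.415 min × 60 → 24.9 s
P = E / t = 4.89528×10⁶ J / 24.9 s = 196598 W
196598 W ÷ (745.7 W/hp) = 263.642 hp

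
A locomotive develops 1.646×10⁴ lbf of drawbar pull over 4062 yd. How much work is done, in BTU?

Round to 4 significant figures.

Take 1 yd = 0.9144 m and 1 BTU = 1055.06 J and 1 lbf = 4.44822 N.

2.578×10⁵ BTU

1.646×10⁴ lbf × 4.44822 → 73217.7 N
4062 yd × 0.9144 → 3714.29 m
W = F × d = 73217.7 N × 3714.29 m = 2.71952×10⁸ J
2.71952×10⁸ J ÷ (1055.06 J/BTU) = 257760 BTU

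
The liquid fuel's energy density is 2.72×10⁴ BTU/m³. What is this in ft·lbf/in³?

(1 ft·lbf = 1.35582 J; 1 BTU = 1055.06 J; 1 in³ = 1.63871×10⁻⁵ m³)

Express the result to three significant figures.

347 ft·lbf/in³

2.72×10⁴ BTU/m³ × 1055.06 J/BTU = 2.86976×10⁷ J/m³
2.86976×10⁷ J/m³ ÷ 1.35582 J/ft·lbf × 1.63871×10⁻⁵ m³/in³ = 346.853 ft·lbf/in³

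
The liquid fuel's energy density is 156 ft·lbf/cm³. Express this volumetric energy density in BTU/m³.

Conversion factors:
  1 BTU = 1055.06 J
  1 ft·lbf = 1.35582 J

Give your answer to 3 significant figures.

2.00×10⁵ BTU/m³

156 ft·lbf/cm³ × 1.35582 J/ft·lbf ÷ 10⁻⁶ m³/cm³ = 2.11508×10⁸ J/m³
2.11508×10⁸ J/m³ ÷ 1055.06 J/BTU = 200470 BTU/m³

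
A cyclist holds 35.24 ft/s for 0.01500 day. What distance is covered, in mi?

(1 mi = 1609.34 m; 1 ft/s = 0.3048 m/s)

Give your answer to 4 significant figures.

35.24 ft/s × 0.3048 = 10.7412 m/s
0.01500 day × 86400 = 1296 s
d = v × t = 10.7412 m/s × 1296 s = 13920.6 m
13920.6 m ÷ (1609.34 m/mi) = 8.64988 mi

8.650 mi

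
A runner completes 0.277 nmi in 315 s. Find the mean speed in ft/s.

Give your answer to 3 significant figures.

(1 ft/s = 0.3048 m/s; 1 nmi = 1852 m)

5.34 ft/s

0.277 nmi × 1852 → 513.004 m
v = d / t = 513.004 m / 315 s = 1.62858 m/s
1.62858 m/s ÷ (0.3048 m/s/ft/s) = 5.34311 ft/s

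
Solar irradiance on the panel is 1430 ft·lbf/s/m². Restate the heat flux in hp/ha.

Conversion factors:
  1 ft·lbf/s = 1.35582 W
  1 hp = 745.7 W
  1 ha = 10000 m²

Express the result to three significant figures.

1430 ft·lbf/s/m² × 1.35582 W/ft·lbf/s = 1938.82 W/m²
1938.82 W/m² ÷ 745.7 W/hp × 10000 m²/ha = 26000 hp/ha

2.60×10⁴ hp/ha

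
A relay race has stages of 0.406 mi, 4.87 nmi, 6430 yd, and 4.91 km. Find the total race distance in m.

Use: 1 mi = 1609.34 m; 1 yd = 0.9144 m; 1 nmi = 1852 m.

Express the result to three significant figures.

0.406 mi × 1609.34 → 653.392 m
4.87 nmi × 1852 → 9019.24 m
6430 yd × 0.9144 → 5879.59 m
4.91 km × 1000 → 4910 m
Total: 653.392 + 9019.24 + 5879.59 + 4910 = 20462.2 m

2.05×10⁴ m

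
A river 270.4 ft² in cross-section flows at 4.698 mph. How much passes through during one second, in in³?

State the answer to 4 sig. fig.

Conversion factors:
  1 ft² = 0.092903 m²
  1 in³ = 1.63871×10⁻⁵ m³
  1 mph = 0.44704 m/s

3.220×10⁶ in³

4.698 mph × 0.44704 = 2.10019 m/s
270.4 ft² × 0.092903 = 25.121 m²
V = v × A × t = 2.10019 m/s × 25.121 m² × 1 s = 52.7589 m³
52.7589 m³ ÷ (1.63871×10⁻⁵ m³/in³) = 3.21954×10⁶ in³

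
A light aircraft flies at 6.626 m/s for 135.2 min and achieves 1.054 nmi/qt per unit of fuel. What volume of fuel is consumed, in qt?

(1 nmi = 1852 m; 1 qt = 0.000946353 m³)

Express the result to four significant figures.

27.54 qt

135.2 min → 8112 s
d = v × t = 6.626 × 8112 = 53750.1 m
1.054 nmi/qt → 2.06266×10⁶ m/m³
V = d / (distance per unit fuel) = 53750.1 / 2.06266×10⁶ = 0.0260586 m³
In qt: 0.0260586 / 0.000946353 = 27.5358 qt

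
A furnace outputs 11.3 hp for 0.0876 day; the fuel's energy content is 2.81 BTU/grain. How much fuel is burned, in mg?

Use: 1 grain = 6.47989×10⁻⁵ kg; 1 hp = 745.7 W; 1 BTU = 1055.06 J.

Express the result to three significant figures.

11.3 hp → 8426.41 W
0.0876 day → 7568.64 s
E = P × t = 8426.41 × 7568.64 = 6.37765×10⁷ J
2.81 BTU/grain → 4.57526×10⁷ J/kg
m = E / e_s = 6.37765×10⁷ / 4.57526×10⁷ = 1.39394 kg
In mg: 1.39394 / 10⁻⁶ = 1.39394×10⁶ mg

1.39×10⁶ mg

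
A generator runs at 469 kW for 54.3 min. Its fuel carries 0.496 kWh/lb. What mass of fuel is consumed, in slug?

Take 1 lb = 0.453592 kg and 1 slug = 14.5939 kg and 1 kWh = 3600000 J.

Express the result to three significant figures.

469 kW → 469000 W
54.3 min → 3258 s
E = P × t = 469000 × 3258 = 1.528×10⁹ J
0.496 kWh/lb → 3.93658×10⁶ J/kg
m = E / e_s = 1.528×10⁹ / 3.93658×10⁶ = 388.154 kg
In slug: 388.154 / 14.5939 = 26.597 slug

26.6 slug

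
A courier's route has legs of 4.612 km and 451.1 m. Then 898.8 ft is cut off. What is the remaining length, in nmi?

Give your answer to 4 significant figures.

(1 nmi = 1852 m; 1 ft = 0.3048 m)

2.586 nmi

4.612 km × 1000 → 4612 m
451.1 m (already m)
898.8 ft × 0.3048 → 273.954 m
Sum: 4612 + 451.1 − 273.954 = 4789.15 m
In nmi: 4789.15 / 1852 = 2.58593 nmi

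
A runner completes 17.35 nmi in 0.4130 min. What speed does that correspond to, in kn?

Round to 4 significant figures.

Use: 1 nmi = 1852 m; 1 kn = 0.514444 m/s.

17.35 nmi × 1852 = 32132.2 m
0.4130 min × 60 = 24.78 s
v = d / t = 32132.2 m / 24.78 s = 1296.7 m/s
1296.7 m/s ÷ (0.514444 m/s/kn) = 2520.59 kn

2521 kn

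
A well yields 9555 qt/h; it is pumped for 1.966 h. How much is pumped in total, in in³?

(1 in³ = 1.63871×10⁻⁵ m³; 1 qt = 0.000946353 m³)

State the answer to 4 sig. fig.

1.085×10⁶ in³

9555 qt/h → 0.00251178 m³/s
1.966 h → 7077.6 s
V = Q × t = 0.00251178 × 7077.6 = 17.7774 m³
In in³: 17.7774 / 1.63871×10⁻⁵ = 1.08484×10⁶ in³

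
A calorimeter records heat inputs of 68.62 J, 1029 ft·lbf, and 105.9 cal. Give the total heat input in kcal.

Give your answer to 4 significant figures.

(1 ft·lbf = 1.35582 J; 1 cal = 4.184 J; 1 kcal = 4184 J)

68.62 J (already J)
1029 ft·lbf × 1.35582 = 1395.14 J
105.9 cal × 4.184 = 443.086 J
Combined: 68.62 + 1395.14 + 443.086 = 1906.85 J
In kcal: 1906.85 / 4184 = 0.455748 kcal

0.4557 kcal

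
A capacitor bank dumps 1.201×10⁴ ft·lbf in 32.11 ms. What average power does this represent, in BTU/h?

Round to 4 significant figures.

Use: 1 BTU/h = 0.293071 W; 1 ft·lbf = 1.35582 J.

1.201×10⁴ ft·lbf × 1.35582 = 16283.4 J
32.11 ms × 0.001 = 0.03211 s
P = E / t = 16283.4 J / 0.03211 s = 507113 W
507113 W ÷ (0.293071 W/BTU/h) = 1.73034×10⁶ BTU/h

1.730×10⁶ BTU/h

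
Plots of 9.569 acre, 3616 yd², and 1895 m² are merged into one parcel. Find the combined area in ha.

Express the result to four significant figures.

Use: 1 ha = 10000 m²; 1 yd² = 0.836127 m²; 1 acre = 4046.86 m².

4.364 ha

9.569 acre × 4046.86 = 38724.4 m²
3616 yd² × 0.836127 = 3023.44 m²
1895 m² (already m²)
Sum: 38724.4 + 3023.44 + 1895 = 43642.8 m²
In ha: 43642.8 / 10000 = 4.36428 ha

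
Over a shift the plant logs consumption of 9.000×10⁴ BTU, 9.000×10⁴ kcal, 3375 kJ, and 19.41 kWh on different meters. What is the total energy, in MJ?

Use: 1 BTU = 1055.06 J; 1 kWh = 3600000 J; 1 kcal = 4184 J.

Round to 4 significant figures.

544.8 MJ

9.000×10⁴ BTU × 1055.06 = 9.49554×10⁷ J
9.000×10⁴ kcal × 4184 = 3.7656×10⁸ J
3375 kJ × 1000 = 3.375×10⁶ J
19.41 kWh × 3600000 = 6.9876×10⁷ J
Sum: 9.49554×10⁷ + 3.7656×10⁸ + 3.375×10⁶ + 6.9876×10⁷ = 5.44766×10⁸ J
In MJ: 5.44766×10⁸ / 1000000 = 544.766 MJ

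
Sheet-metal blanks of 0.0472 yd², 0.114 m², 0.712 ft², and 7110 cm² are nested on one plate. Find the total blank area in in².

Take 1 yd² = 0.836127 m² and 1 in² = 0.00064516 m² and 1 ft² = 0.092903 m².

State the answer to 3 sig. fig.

1440 in²

0.0472 yd² × 0.836127 = 0.0394652 m²
0.114 m² (already m²)
0.712 ft² × 0.092903 = 0.0661469 m²
7110 cm² × 0.0001 = 0.711 m²
Sum: 0.0394652 + 0.114 + 0.0661469 + 0.711 = 0.930612 m²
In in²: 0.930612 / 0.00064516 = 1442.45 in²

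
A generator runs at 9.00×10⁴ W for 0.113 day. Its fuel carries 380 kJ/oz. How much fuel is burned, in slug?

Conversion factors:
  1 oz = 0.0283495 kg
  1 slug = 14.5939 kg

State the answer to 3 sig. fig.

4.49 slug

0.113 day → 9763.2 s
E = P × t = 90000 × 9763.2 = 8.78688×10⁸ J
380 kJ/oz → 1.34041×10⁷ J/kg
m = E / e_s = 8.78688×10⁸ / 1.34041×10⁷ = 65.5537 kg
In slug: 65.5537 / 14.5939 = 4.49186 slug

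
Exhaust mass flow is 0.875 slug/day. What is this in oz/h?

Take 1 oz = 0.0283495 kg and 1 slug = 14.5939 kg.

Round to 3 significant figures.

18.8 oz/h

0.875 slug/day × 14.5939 kg/slug ÷ 86400 s/day = 1.47797×10⁻⁴ kg/s
1.47797×10⁻⁴ kg/s ÷ 0.0283495 kg/oz × 3600 s/h = 18.7682 oz/h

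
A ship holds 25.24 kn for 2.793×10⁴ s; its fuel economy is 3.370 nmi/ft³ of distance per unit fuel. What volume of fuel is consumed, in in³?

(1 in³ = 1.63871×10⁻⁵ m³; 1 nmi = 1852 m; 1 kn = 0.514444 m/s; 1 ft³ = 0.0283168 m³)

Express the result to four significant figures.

1.004×10⁵ in³

25.24 kn → 12.9846 m/s
d = v × t = 12.9846 × 27930 = 362660 m
3.370 nmi/ft³ → 220408 m/m³
V = d / (distance per unit fuel) = 362660 / 220408 = 1.6454 m³
In in³: 1.6454 / 1.63871×10⁻⁵ = 100408 in³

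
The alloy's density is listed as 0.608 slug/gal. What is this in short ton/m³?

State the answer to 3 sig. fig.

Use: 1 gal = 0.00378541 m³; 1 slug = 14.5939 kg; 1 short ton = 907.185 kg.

2.58 short ton/m³

0.608 slug/gal × 14.5939 kg/slug ÷ 0.00378541 m³/gal = 2344.02 kg/m³
2344.02 kg/m³ ÷ 907.185 kg/short ton = 2.58384 short ton/m³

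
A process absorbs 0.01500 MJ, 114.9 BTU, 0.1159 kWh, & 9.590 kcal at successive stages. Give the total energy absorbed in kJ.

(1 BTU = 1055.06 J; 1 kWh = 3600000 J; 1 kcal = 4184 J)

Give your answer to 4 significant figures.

0.01500 MJ × 1000000 = 15000 J
114.9 BTU × 1055.06 = 121226 J
0.1159 kWh × 3600000 = 417240 J
9.590 kcal × 4184 = 40124.6 J
Total: 15000 + 121226 + 417240 + 40124.6 = 593591 J
In kJ: 593591 / 1000 = 593.591 kJ

593.6 kJ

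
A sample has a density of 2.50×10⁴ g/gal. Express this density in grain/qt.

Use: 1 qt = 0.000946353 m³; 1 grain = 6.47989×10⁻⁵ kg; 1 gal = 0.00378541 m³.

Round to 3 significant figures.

9.65×10⁴ grain/qt

2.50×10⁴ g/gal × 0.001 kg/g ÷ 0.00378541 m³/gal = 6604.3 kg/m³
6604.3 kg/m³ ÷ 6.47989×10⁻⁵ kg/grain × 0.000946353 m³/qt = 96452.2 grain/qt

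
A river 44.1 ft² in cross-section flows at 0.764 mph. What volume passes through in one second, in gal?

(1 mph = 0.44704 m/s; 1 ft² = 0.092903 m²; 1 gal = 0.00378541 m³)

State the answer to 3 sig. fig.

370 gal

0.764 mph × 0.44704 = 0.341539 m/s
44.1 ft² × 0.092903 = 4.09702 m²
V = v × A × t = 0.341539 m/s × 4.09702 m² × 1 s = 1.39929 m³
1.39929 m³ ÷ (0.00378541 m³/gal) = 369.653 gal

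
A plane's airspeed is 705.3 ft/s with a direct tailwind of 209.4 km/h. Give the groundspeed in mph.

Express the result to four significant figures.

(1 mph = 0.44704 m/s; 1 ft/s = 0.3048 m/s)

611.0 mph

705.3 ft/s × 0.3048 = 214.975 m/s
209.4 km/h × (1/3.6) = 58.1667 m/s
Total: 214.975 + 58.1667 = 273.142 m/s
In mph: 273.142 / 0.44704 = 611.001 mph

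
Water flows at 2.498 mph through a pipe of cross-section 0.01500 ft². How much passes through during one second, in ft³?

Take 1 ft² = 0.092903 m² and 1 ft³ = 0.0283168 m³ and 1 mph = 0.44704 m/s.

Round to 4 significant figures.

2.498 mph × 0.44704 → 1.11671 m/s
0.01500 ft² × 0.092903 → 0.00139354 m²
V = v × A × t = 1.11671 m/s × 0.00139354 m² × 1 s = 0.00155618 m³
0.00155618 m³ ÷ (0.0283168 m³/ft³) = 0.0549561 ft³

0.05496 ft³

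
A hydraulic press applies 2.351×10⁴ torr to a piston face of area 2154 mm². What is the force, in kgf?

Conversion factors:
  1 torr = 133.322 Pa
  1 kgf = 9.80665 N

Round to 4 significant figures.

688.5 kgf

2.351×10⁴ torr × 133.322 = 3.1344×10⁶ Pa
2154 mm² × 10⁻⁶ = 0.002154 m²
F = P × A = 3.1344×10⁶ Pa × 0.002154 m² = 6751.5 N
6751.5 N ÷ (9.80665 N/kgf) = 688.461 kgf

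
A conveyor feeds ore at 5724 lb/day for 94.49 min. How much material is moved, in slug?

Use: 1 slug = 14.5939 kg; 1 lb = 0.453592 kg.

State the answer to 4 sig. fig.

5724 lb/day → 0.0300505 kg/s
94.49 min → 5669.4 s
m = ṁ × t = 0.0300505 × 5669.4 = 170.368 kg
In slug: 170.368 / 14.5939 = 11.6739 slug

11.67 slug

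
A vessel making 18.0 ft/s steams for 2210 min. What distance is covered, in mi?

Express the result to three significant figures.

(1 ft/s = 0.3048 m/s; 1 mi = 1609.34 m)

452 mi

18.0 ft/s × 0.3048 = 5.4864 m/s
2210 min × 60 = 132600 s
d = v × t = 5.4864 m/s × 132600 s = 727497 m
727497 m ÷ (1609.34 m/mi) = 452.047 mi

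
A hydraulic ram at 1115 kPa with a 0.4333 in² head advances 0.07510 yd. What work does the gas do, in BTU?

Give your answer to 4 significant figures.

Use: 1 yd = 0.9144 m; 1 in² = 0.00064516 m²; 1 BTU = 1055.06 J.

0.02029 BTU

1115 kPa → 1.115×10⁶ Pa
0.4333 in² → 2.79548×10⁻⁴ m²
F = P × A = 1.115×10⁶ × 2.79548×10⁻⁴ = 311.696 N
0.07510 yd → 0.0686714 m
W = F × d = 311.696 × 0.0686714 = 21.4046 J
In BTU: 21.4046 / 1055.06 = 0.0202876 BTU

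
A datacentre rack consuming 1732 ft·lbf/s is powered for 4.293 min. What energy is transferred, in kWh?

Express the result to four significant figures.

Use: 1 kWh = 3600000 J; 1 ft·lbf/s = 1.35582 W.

1732 ft·lbf/s × 1.35582 → 2348.28 W
4.293 min × 60 → 257.58 s
E = P × t = 2348.28 W × 257.58 s = 604870 J
604870 J ÷ (3600000 J/kWh) = 0.168019 kWh

0.1680 kWh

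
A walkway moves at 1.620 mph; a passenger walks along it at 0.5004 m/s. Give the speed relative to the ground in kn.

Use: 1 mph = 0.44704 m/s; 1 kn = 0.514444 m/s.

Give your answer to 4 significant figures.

1.620 mph × 0.44704 = 0.724205 m/s
0.5004 m/s (already m/s)
Sum: 0.724205 + 0.5004 = 1.2246 m/s
In kn: 1.2246 / 0.514444 = 2.38043 kn

2.380 kn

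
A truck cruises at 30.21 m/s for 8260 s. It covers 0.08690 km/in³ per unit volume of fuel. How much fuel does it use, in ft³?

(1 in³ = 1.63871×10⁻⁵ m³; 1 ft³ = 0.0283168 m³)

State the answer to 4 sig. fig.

1.662 ft³

d = v × t = 30.21 × 8260 = 249535 m
0.08690 km/in³ → 5.30295×10⁶ m/m³
V = d / (distance per unit fuel) = 249535 / 5.30295×10⁶ = 0.0470559 m³
In ft³: 0.0470559 / 0.0283168 = 1.66177 ft³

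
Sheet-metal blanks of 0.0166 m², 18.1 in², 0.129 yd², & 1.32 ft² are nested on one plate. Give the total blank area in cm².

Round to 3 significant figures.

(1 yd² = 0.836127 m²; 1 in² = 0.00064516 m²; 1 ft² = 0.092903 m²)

2590 cm²

0.0166 m² (already m²)
18.1 in² × 0.00064516 = 0.0116774 m²
0.129 yd² × 0.836127 = 0.10786 m²
1.32 ft² × 0.092903 = 0.122632 m²
Sum: 0.0166 + 0.0116774 + 0.10786 + 0.122632 = 0.258769 m²
In cm²: 0.258769 / 0.0001 = 2587.69 cm²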